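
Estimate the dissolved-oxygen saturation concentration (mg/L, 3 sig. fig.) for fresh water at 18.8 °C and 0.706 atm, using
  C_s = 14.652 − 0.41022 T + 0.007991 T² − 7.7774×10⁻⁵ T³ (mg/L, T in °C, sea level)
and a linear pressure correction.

C_s ≈ 6.53 mg/L

At sea level: C_s = 14.652 − 0.41022×18.8 + 0.007991×18.8² − 7.7774×10⁻⁵×18.8³ = 9.247 mg/L.
Pressure correction: C_s' = 9.247 × 0.706 = 6.529 mg/L.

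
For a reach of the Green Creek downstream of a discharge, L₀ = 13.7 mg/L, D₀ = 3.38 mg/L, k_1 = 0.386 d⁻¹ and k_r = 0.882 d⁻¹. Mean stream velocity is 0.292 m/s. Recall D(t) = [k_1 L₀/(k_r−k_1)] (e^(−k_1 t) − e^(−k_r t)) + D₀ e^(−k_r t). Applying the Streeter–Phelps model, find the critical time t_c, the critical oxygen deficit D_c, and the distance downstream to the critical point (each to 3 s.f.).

t_c ≈ 0.897 d; D_c ≈ 4.24 mg/L; x_c ≈ 22.6 km

t_c = [1/(k_r−k_1)] ln[(k_r/k_1)(1 − D₀(k_r−k_1)/(k_1 L₀))]
= [1/(0.882−0.386)] ln[(0.882/0.386)(1 − 3.38×0.4960/(0.386×13.7))]
= (1/0.4960) ln[2.285 × 0.6830] = 2.016 × ln(1.561) = 2.016 × 0.4451 = 0.8973 d.
D_c = (k_1/k_r) L₀ e^(−k_1 t_c) = (0.386/0.882) × 13.7 × e^(−0.386×0.8973) = 0.4376 × 13.7 × 0.7073 = 4.241 mg/L.
x_c = v t_c = 0.292 m/s × 0.8973 d × 86400 s/d = 22640 m ≈ 22.6 km.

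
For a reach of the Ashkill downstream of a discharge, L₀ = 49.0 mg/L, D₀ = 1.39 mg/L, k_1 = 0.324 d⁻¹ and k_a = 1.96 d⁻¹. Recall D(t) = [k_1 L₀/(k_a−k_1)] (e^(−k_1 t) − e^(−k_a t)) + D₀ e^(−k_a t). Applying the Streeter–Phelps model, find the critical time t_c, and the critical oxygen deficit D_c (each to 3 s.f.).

t_c ≈ 1.01 d; D_c ≈ 5.85 mg/L

t_c = [1/(k_a−k_1)] ln[(k_a/k_1)(1 − D₀(k_a−k_1)/(k_1 L₀))]
= [1/(1.96−0.324)] ln[(1.96/0.324)(1 − 1.39×1.636/(0.324×49.0))]
= (1/1.636) ln[6.049 × 0.8568] = 0.6112 × ln(5.183) = 0.6112 × 1.645 = 1.006 d.
L(t_c) = L₀ e^(−k_1 t_c) = 49.0 × 0.7219 = 35.37 mg/L, and at the critical point k_a D_c = k_1 L, so D_c = (0.324/1.96) × 35.37 = 5.847 mg/L.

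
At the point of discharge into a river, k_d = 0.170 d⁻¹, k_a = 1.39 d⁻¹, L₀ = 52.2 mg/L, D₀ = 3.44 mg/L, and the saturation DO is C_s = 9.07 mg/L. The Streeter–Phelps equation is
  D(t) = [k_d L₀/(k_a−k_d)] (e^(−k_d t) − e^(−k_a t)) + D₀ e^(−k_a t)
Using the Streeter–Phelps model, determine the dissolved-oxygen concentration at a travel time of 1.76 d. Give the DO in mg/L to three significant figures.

k_d L₀/(k_a−k_d) = 0.170×52.2/(1.39−0.170) = 8.874/1.220 = 7.274 mg/L.
e^(−k_d t) = e^(−0.170×1.760) = 0.7414; e^(−k_a t) = e^(−1.39×1.760) = 0.08660.
D = 7.274 × (0.7414 − 0.08660) + 3.44 × 0.08660 = 4.763 + 0.2979 = 5.061 mg/L.
DO = C_s − D = 9.07 − 5.061 = 4.009 mg/L.

DO ≈ 4.01 mg/L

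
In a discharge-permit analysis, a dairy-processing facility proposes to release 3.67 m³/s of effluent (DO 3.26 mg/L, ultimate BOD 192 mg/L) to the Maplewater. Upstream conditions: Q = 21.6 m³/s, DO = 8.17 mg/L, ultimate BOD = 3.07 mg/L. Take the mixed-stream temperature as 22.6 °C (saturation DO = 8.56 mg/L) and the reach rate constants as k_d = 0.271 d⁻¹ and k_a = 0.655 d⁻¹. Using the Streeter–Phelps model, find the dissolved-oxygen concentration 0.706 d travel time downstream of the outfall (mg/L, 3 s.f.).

DO ≈ 3.64 mg/L

Mixed DO = (21.6×8.17 + 3.67×3.26)/(21.6+3.67) = 188.4/25.27 = 7.457 mg/L.
Mixed L₀ = (21.6×3.07 + 3.67×192)/(25.27) = 771.0/25.27 = 30.51 mg/L.
Initial deficit D₀ = C_s − DO₀ = 8.56 − 7.457 = 1.103 mg/L.
D(0.706) = [0.271×30.51/(0.655−0.271)](e^(−0.271×0.706) − e^(−0.655×0.706)) + 1.103 e^(−0.655×0.706)
= 21.53 × (0.8259 − 0.6298) + 1.103 × 0.6298 = 4.917 mg/L.
DO = 8.56 − 4.917 = 3.643 mg/L.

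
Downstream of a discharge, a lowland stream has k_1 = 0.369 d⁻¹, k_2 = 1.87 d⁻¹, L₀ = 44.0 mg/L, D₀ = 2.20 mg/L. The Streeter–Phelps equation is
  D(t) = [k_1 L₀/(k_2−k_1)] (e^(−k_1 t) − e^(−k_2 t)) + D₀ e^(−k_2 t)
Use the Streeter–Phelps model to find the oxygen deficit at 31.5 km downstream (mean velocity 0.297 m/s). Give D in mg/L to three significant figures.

Travel time t = x/v = 31.5 km / (0.297 m/s) = 31500 m / 0.297 m/s = 106100 s = 1.228 d.
k_1 L₀/(k_2−k_1) = 0.369×44.0/(1.87−0.369) = 16.24/1.501 = 10.82 mg/L.
e^(−k_1 t) = e^(−0.369×1.228) = 0.6357; e^(−k_2 t) = e^(−1.87×1.228) = 0.1007.
D = 10.82 × (0.6357 − 0.1007) + 2.20 × 0.1007 = 5.787 + 0.2216 = 6.009 mg/L.

D ≈ 6.01 mg/L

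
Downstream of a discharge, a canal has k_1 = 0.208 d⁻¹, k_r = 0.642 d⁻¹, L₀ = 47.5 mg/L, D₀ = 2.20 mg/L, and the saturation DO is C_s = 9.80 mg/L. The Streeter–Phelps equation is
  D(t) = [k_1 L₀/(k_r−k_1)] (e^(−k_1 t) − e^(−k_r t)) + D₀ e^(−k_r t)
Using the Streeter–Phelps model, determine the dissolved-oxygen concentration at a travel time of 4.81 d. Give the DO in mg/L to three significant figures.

k_1 L₀/(k_r−k_1) = 0.208×47.5/(0.642−0.208) = 9.880/0.4340 = 22.76 mg/L.
e^(−k_1 t) = e^(−0.208×4.810) = 0.3677; e^(−k_r t) = e^(−0.642×4.810) = 0.04559.
D = 22.76 × (0.3677 − 0.04559) + 2.20 × 0.04559 = 7.333 + 0.1003 = 7.433 mg/L.
DO = C_s − D = 9.80 − 7.433 = 2.367 mg/L.

DO ≈ 2.37 mg/L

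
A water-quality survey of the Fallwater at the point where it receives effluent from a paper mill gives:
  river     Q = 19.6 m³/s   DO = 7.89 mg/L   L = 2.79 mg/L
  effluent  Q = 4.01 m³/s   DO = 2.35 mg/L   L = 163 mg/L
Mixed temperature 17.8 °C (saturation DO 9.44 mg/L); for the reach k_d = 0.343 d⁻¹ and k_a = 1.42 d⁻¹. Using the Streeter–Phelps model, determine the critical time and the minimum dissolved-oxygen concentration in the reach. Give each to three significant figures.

Mixed DO = (19.6×7.89 + 4.01×2.35)/(19.6+4.01) = 164.1/23.61 = 6.949 mg/L.
Mixed L₀ = (19.6×2.79 + 4.01×163)/(23.61) = 708.3/23.61 = 30.00 mg/L.
Initial deficit D₀ = C_s − DO₀ = 9.44 − 6.949 = 2.491 mg/L.
t_c = (1/1.077) ln[(1.42/0.343)(1 − 2.491×1.077/(0.343×30.00))] = 0.9285 × ln(3.061) = 1.039 d.
D_c = (0.343/1.42) × 30.00 × e^(−0.343×1.039) = 0.2415 × 30.00 × 0.7003 = 5.075 mg/L.
Minimum DO = 9.44 − 5.075 = 4.365 mg/L.

t_c ≈ 1.04 d; minimum DO ≈ 4.37 mg/L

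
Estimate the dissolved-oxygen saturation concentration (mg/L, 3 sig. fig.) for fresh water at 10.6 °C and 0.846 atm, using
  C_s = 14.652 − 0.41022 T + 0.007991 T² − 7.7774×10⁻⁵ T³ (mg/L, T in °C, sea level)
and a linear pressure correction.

At sea level: C_s = 14.652 − 0.41022×10.6 + 0.007991×10.6² − 7.7774×10⁻⁵×10.6³ = 11.11 mg/L.
Pressure correction: C_s' = 11.11 × 0.846 = 9.398 mg/L.

C_s ≈ 9.40 mg/L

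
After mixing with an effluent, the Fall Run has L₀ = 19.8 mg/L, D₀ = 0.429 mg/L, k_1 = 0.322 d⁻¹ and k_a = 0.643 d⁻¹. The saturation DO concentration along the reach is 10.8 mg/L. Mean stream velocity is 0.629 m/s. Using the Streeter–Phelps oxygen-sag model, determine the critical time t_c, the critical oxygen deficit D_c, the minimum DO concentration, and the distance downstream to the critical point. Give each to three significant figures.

t_c ≈ 2.09 d; D_c ≈ 5.06 mg/L; min DO ≈ 5.74 mg/L; x_c ≈ 113 km

With k_a/k_1 = 1.997 and 1 − D₀(k_a−k_1)/(k_1 L₀) = 0.9784,
t_c = ln(1.997 × 0.9784) / (0.643 − 0.322) = ln(1.954) / 0.3210 = 0.6698/0.3210 = 2.086 d.
D_c = (k_1/k_a) L₀ e^(−k_1 t_c) = (0.322/0.643) × 19.8 × e^(−0.322×2.086) = 0.5008 × 19.8 × 0.5108 = 5.064 mg/L.
Minimum DO = C_s − D_c = 10.8 − 5.064 = 5.736 mg/L.
x_c = v t_c = 0.629 m/s × 2.086 d × 86400 s/d = 113400 m ≈ 113 km.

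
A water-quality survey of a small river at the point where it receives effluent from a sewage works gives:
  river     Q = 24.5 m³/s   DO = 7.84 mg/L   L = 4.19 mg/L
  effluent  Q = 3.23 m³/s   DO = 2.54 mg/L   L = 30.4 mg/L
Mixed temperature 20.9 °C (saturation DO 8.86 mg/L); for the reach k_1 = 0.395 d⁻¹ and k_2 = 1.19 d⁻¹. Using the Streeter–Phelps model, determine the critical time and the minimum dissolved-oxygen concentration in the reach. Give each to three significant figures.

Mixed DO = (24.5×7.84 + 3.23×2.54)/(24.5+3.23) = 200.3/27.73 = 7.223 mg/L.
Mixed L₀ = (24.5×4.19 + 3.23×30.4)/(27.73) = 200.8/27.73 = 7.243 mg/L.
Initial deficit D₀ = C_s − DO₀ = 8.86 − 7.223 = 1.637 mg/L.
t_c = (1/0.7950) ln[(1.19/0.395)(1 − 1.637×0.7950/(0.395×7.243))] = 1.258 × ln(1.642) = 0.6238 d.
D_c = (0.395/1.19) × 7.243 × e^(−0.395×0.6238) = 0.3319 × 7.243 × 0.7816 = 1.879 mg/L.
Minimum DO = 8.86 − 1.879 = 6.981 mg/L.

t_c ≈ 0.624 d; minimum DO ≈ 6.98 mg/L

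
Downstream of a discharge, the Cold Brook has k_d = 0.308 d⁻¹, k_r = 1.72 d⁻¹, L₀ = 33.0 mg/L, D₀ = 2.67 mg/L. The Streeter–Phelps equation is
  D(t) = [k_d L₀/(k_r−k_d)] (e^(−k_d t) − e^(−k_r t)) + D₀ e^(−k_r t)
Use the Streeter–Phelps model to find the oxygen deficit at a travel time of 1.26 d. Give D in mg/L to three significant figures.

D ≈ 4.36 mg/L

k_d L₀/(k_r−k_d) = 0.308×33.0/(1.72−0.308) = 10.16/1.412 = 7.198 mg/L.
e^(−k_d t) = e^(−0.308×1.260) = 0.6784; e^(−k_r t) = e^(−1.72×1.260) = 0.1145.
D = 7.198 × (0.6784 − 0.1145) + 2.67 × 0.1145 = 4.059 + 0.3057 = 4.365 mg/L.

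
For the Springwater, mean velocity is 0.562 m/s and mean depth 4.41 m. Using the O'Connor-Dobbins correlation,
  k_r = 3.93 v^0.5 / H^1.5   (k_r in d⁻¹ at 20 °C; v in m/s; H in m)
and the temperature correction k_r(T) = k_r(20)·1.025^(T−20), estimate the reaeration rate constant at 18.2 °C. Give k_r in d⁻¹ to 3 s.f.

k_r ≈ 0.304 d⁻¹

k_r(20) = 3.93 × 0.562^0.5 / 4.41^1.5 = 3.93 × 0.7497 / 9.261 = 0.3181 d⁻¹.
k_r(18.2) = 0.3181 × 1.025^(18.2−20) = 0.3181 × 0.9565 = 0.3043 d⁻¹.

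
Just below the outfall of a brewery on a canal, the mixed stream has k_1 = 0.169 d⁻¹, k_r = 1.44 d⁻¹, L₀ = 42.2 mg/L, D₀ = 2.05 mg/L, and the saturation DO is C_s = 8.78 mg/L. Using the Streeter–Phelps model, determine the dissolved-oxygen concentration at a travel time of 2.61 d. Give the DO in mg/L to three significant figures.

DO ≈ 5.25 mg/L

k_1 L₀/(k_r−k_1) = 0.169×42.2/(1.44−0.169) = 7.132/1.271 = 5.611 mg/L.
e^(−k_1 t) = e^(−0.169×2.610) = 0.6433; e^(−k_r t) = e^(−1.44×2.610) = 0.02332.
D = 5.611 × (0.6433 − 0.02332) + 2.05 × 0.02332 = 3.479 + 0.04781 = 3.527 mg/L.
DO = C_s − D = 8.78 − 3.527 = 5.253 mg/L.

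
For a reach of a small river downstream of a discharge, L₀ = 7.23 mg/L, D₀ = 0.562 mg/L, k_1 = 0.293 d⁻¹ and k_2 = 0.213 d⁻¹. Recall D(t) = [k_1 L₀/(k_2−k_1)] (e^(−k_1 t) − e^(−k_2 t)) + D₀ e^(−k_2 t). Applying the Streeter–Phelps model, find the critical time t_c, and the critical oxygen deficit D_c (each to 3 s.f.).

t_c ≈ 3.72 d; D_c ≈ 3.34 mg/L

At the critical point dD/dt = 0, so k_1 L₀ e^(−k_1 t) = k_2 D. Substituting D(t) from the Streeter–Phelps equation and solving for t gives
t_c = ln[(k_2/k_1)(1 − D₀(k_2−k_1)/(k_1 L₀))] / (k_2−k_1).
Here k_2−k_1 = -0.08000 d⁻¹ and 1 − D₀(k_2−k_1)/(k_1 L₀) = 1 − 0.562×-0.08000/(0.293×7.23) = 1.021, so
t_c = ln(0.7270 × 1.021) / -0.08000 = -0.2979 / -0.08000 = 3.723 d.
L(t_c) = L₀ e^(−k_1 t_c) = 7.23 × 0.3359 = 2.428 mg/L, and at the critical point k_2 D_c = k_1 L, so D_c = (0.293/0.213) × 2.428 = 3.341 mg/L.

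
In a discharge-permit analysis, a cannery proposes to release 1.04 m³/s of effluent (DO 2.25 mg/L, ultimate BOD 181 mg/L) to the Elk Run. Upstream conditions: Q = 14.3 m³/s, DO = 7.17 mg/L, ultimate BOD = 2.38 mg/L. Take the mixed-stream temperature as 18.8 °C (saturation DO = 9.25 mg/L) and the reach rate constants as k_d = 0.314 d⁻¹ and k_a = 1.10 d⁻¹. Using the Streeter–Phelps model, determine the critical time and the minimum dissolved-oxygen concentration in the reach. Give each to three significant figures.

t_c ≈ 0.909 d; minimum DO ≈ 6.14 mg/L

Mixed DO = (14.3×7.17 + 1.04×2.25)/(14.3+1.04) = 104.9/15.34 = 6.836 mg/L.
Mixed L₀ = (14.3×2.38 + 1.04×181)/(15.34) = 222.3/15.34 = 14.49 mg/L.
Initial deficit D₀ = C_s − DO₀ = 9.25 − 6.836 = 2.414 mg/L.
t_c = (1/0.7860) ln[(1.10/0.314)(1 − 2.414×0.7860/(0.314×14.49))] = 1.272 × ln(2.043) = 0.9086 d.
D_c = (0.314/1.10) × 14.49 × e^(−0.314×0.9086) = 0.2855 × 14.49 × 0.7518 = 3.110 mg/L.
Minimum DO = 9.25 − 3.110 = 6.140 mg/L.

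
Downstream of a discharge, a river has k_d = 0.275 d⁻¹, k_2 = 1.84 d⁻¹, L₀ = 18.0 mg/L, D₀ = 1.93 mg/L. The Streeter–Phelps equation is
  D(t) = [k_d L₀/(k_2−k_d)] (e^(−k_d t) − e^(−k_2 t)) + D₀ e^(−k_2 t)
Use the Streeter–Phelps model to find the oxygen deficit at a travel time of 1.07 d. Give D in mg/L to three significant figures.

D ≈ 2.18 mg/L

k_d L₀/(k_2−k_d) = 0.275×18.0/(1.84−0.275) = 4.950/1.565 = 3.163 mg/L.
e^(−k_d t) = e^(−0.275×1.070) = 0.7451; e^(−k_2 t) = e^(−1.84×1.070) = 0.1396.
D = 3.163 × (0.7451 − 0.1396) + 1.93 × 0.1396 = 1.915 + 0.2695 = 2.185 mg/L.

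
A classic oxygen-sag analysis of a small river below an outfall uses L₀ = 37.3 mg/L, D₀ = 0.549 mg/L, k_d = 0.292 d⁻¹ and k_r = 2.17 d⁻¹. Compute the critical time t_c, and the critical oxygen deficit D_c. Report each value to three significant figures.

t_c ≈ 1.02 d; D_c ≈ 3.73 mg/L

At the critical point dD/dt = 0, so k_d L₀ e^(−k_d t) = k_r D. Substituting D(t) from the Streeter–Phelps equation and solving for t gives
t_c = ln[(k_r/k_d)(1 − D₀(k_r−k_d)/(k_d L₀))] / (k_r−k_d).
Here k_r−k_d = 1.878 d⁻¹ and 1 − D₀(k_r−k_d)/(k_d L₀) = 1 − 0.549×1.878/(0.292×37.3) = 0.9053, so
t_c = ln(7.432 × 0.9053) / 1.878 = 1.906 / 1.878 = 1.015 d.
L(t_c) = L₀ e^(−k_d t_c) = 37.3 × 0.7435 = 27.73 mg/L, and at the critical point k_r D_c = k_d L, so D_c = (0.292/2.17) × 27.73 = 3.732 mg/L.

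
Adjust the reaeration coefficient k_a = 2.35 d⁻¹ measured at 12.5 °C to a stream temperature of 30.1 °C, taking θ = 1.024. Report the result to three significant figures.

k_a ≈ 3.57 d⁻¹

k_a(T₂) = k_a(T₁) · θ^(T₂−T₁) = 2.35 × 1.024^(30.1−12.5)
= 2.35 × 1.024^17.6 = 2.35 × 1.518 = 3.567 d⁻¹.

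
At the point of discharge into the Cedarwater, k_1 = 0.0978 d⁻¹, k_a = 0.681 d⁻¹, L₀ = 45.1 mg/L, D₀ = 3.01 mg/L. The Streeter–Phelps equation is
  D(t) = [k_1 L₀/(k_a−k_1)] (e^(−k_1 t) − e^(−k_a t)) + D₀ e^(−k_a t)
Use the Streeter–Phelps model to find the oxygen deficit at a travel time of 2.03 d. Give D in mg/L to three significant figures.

D ≈ 5.06 mg/L

k_1 L₀/(k_a−k_1) = 0.0978×45.1/(0.681−0.0978) = 4.411/0.5832 = 7.563 mg/L.
e^(−k_1 t) = e^(−0.0978×2.030) = 0.8199; e^(−k_a t) = e^(−0.681×2.030) = 0.2510.
D = 7.563 × (0.8199 − 0.2510) + 3.01 × 0.2510 = 4.303 + 0.7554 = 5.059 mg/L.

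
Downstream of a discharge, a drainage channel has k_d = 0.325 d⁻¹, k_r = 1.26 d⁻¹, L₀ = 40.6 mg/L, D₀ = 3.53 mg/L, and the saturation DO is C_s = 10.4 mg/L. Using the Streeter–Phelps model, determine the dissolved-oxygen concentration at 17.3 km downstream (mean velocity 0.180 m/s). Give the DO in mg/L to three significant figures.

DO ≈ 3.17 mg/L

Travel time t = x/v = 17.3 km / (0.180 m/s) = 17300 m / 0.180 m/s = 96110 s = 1.112 d.
k_d L₀/(k_r−k_d) = 0.325×40.6/(1.26−0.325) = 13.20/0.9350 = 14.11 mg/L.
e^(−k_d t) = e^(−0.325×1.112) = 0.6966; e^(−k_r t) = e^(−1.26×1.112) = 0.2462.
D = 14.11 × (0.6966 − 0.2462) + 3.53 × 0.2462 = 6.356 + 0.8691 = 7.225 mg/L.
DO = C_s − D = 10.4 − 7.225 = 3.175 mg/L.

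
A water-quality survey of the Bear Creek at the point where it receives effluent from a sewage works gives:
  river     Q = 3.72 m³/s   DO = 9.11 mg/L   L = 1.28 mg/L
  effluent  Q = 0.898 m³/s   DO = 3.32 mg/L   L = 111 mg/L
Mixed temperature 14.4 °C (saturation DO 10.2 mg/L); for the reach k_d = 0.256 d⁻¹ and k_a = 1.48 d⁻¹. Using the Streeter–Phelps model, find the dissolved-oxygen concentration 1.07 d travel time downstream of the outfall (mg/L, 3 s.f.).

DO ≈ 7.12 mg/L

Mixed DO = (3.72×9.11 + 0.898×3.32)/(3.72+0.898) = 36.87/4.618 = 7.984 mg/L.
Mixed L₀ = (3.72×1.28 + 0.898×111)/(4.618) = 104.4/4.618 = 22.62 mg/L.
Initial deficit D₀ = C_s − DO₀ = 10.2 − 7.984 = 2.216 mg/L.
D(1.07) = [0.256×22.62/(1.48−0.256)](e^(−0.256×1.07) − e^(−1.48×1.07)) + 2.216 e^(−1.48×1.07)
= 4.730 × (0.7604 − 0.2052) + 2.216 × 0.2052 = 3.081 mg/L.
DO = 10.2 − 3.081 = 7.119 mg/L.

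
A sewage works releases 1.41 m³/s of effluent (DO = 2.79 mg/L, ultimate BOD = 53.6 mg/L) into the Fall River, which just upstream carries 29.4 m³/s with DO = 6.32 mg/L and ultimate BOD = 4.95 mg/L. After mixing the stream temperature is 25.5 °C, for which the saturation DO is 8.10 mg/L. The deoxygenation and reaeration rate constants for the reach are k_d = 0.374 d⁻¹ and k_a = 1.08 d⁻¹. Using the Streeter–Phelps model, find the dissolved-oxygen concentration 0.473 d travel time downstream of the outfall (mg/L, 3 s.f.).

Mixed DO = (29.4×6.32 + 1.41×2.79)/(29.4+1.41) = 189.7/30.81 = 6.158 mg/L.
Mixed L₀ = (29.4×4.95 + 1.41×53.6)/(30.81) = 221.1/30.81 = 7.176 mg/L.
Initial deficit D₀ = C_s − DO₀ = 8.10 − 6.158 = 1.942 mg/L.
D(0.473) = [0.374×7.176/(1.08−0.374)](e^(−0.374×0.473) − e^(−1.08×0.473)) + 1.942 e^(−1.08×0.473)
= 3.802 × (0.8379 − 0.6000) + 1.942 × 0.6000 = 2.069 mg/L.
DO = 8.10 − 2.069 = 6.031 mg/L.

DO ≈ 6.03 mg/L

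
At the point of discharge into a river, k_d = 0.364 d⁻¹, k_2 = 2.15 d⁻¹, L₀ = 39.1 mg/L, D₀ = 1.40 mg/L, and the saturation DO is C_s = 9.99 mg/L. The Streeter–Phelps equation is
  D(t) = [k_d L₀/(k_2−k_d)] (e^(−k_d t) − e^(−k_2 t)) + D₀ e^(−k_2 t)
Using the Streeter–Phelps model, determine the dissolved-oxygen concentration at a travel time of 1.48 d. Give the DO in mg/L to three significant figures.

k_d L₀/(k_2−k_d) = 0.364×39.1/(2.15−0.364) = 14.23/1.786 = 7.969 mg/L.
e^(−k_d t) = e^(−0.364×1.480) = 0.5835; e^(−k_2 t) = e^(−2.15×1.480) = 0.04150.
D = 7.969 × (0.5835 − 0.04150) + 1.40 × 0.04150 = 4.319 + 0.05810 = 4.377 mg/L.
DO = C_s − D = 9.99 − 4.377 = 5.613 mg/L.

DO ≈ 5.61 mg/L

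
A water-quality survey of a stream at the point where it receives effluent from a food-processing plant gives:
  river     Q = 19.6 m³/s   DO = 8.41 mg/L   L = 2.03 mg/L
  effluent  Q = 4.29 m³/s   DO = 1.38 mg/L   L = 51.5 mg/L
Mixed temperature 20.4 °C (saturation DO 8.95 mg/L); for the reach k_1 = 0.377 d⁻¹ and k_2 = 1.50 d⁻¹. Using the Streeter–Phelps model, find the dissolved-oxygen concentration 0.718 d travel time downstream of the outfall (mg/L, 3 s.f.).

Mixed DO = (19.6×8.41 + 4.29×1.38)/(19.6+4.29) = 170.8/23.89 = 7.148 mg/L.
Mixed L₀ = (19.6×2.03 + 4.29×51.5)/(23.89) = 260.7/23.89 = 10.91 mg/L.
Initial deficit D₀ = C_s − DO₀ = 8.95 − 7.148 = 1.802 mg/L.
D(0.718) = [0.377×10.91/(1.50−0.377)](e^(−0.377×0.718) − e^(−1.50×0.718)) + 1.802 e^(−1.50×0.718)
= 3.664 × (0.7629 − 0.3406) + 1.802 × 0.3406 = 2.161 mg/L.
DO = 8.95 − 2.161 = 6.789 mg/L.

DO ≈ 6.79 mg/L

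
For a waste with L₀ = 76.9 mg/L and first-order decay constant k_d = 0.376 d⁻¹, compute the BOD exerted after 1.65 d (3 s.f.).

y_t = L₀(1 − e^(−k_d t)) = 76.9 × (1 − e^(−0.376×1.65))
= 76.9 × (1 − 0.5377) = 76.9 × 0.4623 = 35.55 mg/L.

y ≈ 35.5 mg/L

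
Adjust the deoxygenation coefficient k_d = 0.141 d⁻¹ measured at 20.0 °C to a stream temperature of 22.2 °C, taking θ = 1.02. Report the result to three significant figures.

k_d(T₂) = k_d(T₁) · θ^(T₂−T₁) = 0.141 × 1.02^(22.2−20.0)
= 0.141 × 1.02^2.20 = 0.141 × 1.045 = 0.1473 d⁻¹.

k_d ≈ 0.147 d⁻¹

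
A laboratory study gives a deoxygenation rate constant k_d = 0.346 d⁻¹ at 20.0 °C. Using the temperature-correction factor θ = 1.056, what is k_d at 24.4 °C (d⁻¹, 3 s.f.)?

k_d ≈ 0.440 d⁻¹

k_d(T₂) = k_d(T₁) · θ^(T₂−T₁) = 0.346 × 1.056^(24.4−20.0)
= 0.346 × 1.056^4.40 = 0.346 × 1.271 = 0.4397 d⁻¹.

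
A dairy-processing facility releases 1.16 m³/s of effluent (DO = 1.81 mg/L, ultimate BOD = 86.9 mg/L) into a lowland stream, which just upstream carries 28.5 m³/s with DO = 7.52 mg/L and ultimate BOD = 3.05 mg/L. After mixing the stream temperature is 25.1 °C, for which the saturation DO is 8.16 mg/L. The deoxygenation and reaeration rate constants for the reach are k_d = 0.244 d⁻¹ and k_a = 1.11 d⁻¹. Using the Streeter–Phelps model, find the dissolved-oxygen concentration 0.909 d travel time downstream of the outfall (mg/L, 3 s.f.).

Mixed DO = (28.5×7.52 + 1.16×1.81)/(28.5+1.16) = 216.4/29.66 = 7.297 mg/L.
Mixed L₀ = (28.5×3.05 + 1.16×86.9)/(29.66) = 187.7/29.66 = 6.329 mg/L.
Initial deficit D₀ = C_s − DO₀ = 8.16 − 7.297 = 0.8633 mg/L.
D(0.909) = [0.244×6.329/(1.11−0.244)](e^(−0.244×0.909) − e^(−1.11×0.909)) + 0.8633 e^(−1.11×0.909)
= 1.783 × (0.8011 − 0.3646) + 0.8633 × 0.3646 = 1.093 mg/L.
DO = 8.16 − 1.093 = 7.067 mg/L.

DO ≈ 7.07 mg/L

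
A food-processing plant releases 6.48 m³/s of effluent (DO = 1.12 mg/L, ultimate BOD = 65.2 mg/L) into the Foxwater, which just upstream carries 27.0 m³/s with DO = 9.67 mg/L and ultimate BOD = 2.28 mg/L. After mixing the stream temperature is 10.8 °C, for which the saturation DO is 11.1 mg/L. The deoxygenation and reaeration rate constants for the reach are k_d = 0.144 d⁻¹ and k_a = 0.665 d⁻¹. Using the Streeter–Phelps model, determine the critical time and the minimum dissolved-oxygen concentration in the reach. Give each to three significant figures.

Mixed DO = (27.0×9.67 + 6.48×1.12)/(27.0+6.48) = 268.3/33.48 = 8.015 mg/L.
Mixed L₀ = (27.0×2.28 + 6.48×65.2)/(33.48) = 484.1/33.48 = 14.46 mg/L.
Initial deficit D₀ = C_s − DO₀ = 11.1 − 8.015 = 3.085 mg/L.
t_c = (1/0.5210) ln[(0.665/0.144)(1 − 3.085×0.5210/(0.144×14.46))] = 1.919 × ln(1.053) = 0.09927 d.
D_c = (0.144/0.665) × 14.46 × e^(−0.144×0.09927) = 0.2165 × 14.46 × 0.9858 = 3.086 mg/L.
Minimum DO = 11.1 − 3.086 = 8.014 mg/L.

t_c ≈ 0.0993 d; minimum DO ≈ 8.01 mg/L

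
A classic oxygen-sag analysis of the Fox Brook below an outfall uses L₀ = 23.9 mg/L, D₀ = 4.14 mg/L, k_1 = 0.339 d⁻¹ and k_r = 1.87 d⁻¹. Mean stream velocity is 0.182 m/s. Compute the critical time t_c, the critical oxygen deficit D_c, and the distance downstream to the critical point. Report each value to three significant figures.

t_c = [1/(k_r−k_1)] ln[(k_r/k_1)(1 − D₀(k_r−k_1)/(k_1 L₀))]
= [1/(1.87−0.339)] ln[(1.87/0.339)(1 − 4.14×1.531/(0.339×23.9))]
= (1/1.531) ln[5.516 × 0.2177] = 0.6532 × ln(1.201) = 0.6532 × 0.1830 = 0.1195 d.
L(t_c) = L₀ e^(−k_1 t_c) = 23.9 × 0.9603 = 22.95 mg/L, and at the critical point k_r D_c = k_1 L, so D_c = (0.339/1.87) × 22.95 = 4.161 mg/L.
x_c = v t_c = 0.182 m/s × 0.1195 d × 86400 s/d = 1880 m ≈ 1.88 km.

t_c ≈ 0.120 d; D_c ≈ 4.16 mg/L; x_c ≈ 1.88 km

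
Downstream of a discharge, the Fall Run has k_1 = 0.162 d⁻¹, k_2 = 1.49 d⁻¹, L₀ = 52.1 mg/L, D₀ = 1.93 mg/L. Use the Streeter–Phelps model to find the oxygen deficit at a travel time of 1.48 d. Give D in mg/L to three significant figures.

D ≈ 4.51 mg/L

k_1 L₀/(k_2−k_1) = 0.162×52.1/(1.49−0.162) = 8.440/1.328 = 6.356 mg/L.
e^(−k_1 t) = e^(−0.162×1.480) = 0.7868; e^(−k_2 t) = e^(−1.49×1.480) = 0.1102.
D = 6.356 × (0.7868 − 0.1102) + 1.93 × 0.1102 = 4.300 + 0.2127 = 4.513 mg/L.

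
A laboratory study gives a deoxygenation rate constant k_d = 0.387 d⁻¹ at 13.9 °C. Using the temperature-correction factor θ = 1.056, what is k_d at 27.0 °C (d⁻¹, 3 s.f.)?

k_d(T₂) = k_d(T₁) · θ^(T₂−T₁) = 0.387 × 1.056^(27.0−13.9)
= 0.387 × 1.056^13.1 = 0.387 × 2.042 = 0.7901 d⁻¹.

k_d ≈ 0.790 d⁻¹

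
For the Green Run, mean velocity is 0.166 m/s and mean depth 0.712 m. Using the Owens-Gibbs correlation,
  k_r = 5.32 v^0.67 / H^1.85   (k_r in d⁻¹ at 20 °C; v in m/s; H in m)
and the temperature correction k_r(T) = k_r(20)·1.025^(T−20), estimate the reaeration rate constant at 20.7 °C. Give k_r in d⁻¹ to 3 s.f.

k_r(20) = 5.32 × 0.166^0.67 / 0.712^1.85 = 5.32 × 0.3002 / 0.5334 = 2.994 d⁻¹.
k_r(20.7) = 2.994 × 1.025^(20.7−20) = 2.994 × 1.017 = 3.047 d⁻¹.

k_r ≈ 3.05 d⁻¹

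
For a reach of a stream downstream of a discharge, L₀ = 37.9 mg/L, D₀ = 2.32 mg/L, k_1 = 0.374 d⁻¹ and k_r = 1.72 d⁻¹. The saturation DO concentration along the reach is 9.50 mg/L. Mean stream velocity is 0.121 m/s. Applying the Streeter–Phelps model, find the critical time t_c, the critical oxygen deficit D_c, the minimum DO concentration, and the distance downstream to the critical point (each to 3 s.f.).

At the critical point dD/dt = 0, so k_1 L₀ e^(−k_1 t) = k_r D. Substituting D(t) from the Streeter–Phelps equation and solving for t gives
t_c = ln[(k_r/k_1)(1 − D₀(k_r−k_1)/(k_1 L₀))] / (k_r−k_1).
Here k_r−k_1 = 1.346 d⁻¹ and 1 − D₀(k_r−k_1)/(k_1 L₀) = 1 − 2.32×1.346/(0.374×37.9) = 0.7797, so
t_c = ln(4.599 × 0.7797) / 1.346 = 1.277 / 1.346 = 0.9487 d.
L(t_c) = L₀ e^(−k_1 t_c) = 37.9 × 0.7013 = 26.58 mg/L, and at the critical point k_r D_c = k_1 L, so D_c = (0.374/1.72) × 26.58 = 5.779 mg/L.
Minimum DO = C_s − D_c = 9.50 − 5.779 = 3.721 mg/L.
x_c = v t_c = 0.121 m/s × 0.9487 d × 86400 s/d = 9918 m ≈ 9.92 km.

t_c ≈ 0.949 d; D_c ≈ 5.78 mg/L; min DO ≈ 3.72 mg/L; x_c ≈ 9.92 km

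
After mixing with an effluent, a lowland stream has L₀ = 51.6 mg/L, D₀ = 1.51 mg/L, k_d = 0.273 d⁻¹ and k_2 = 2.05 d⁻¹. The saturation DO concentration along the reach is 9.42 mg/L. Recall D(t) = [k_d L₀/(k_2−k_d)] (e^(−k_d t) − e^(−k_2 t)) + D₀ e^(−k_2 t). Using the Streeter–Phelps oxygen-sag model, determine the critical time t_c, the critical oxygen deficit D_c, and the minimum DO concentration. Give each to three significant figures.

t_c ≈ 1.02 d; D_c ≈ 5.21 mg/L; min DO ≈ 4.21 mg/L

With k_2/k_d = 7.509 and 1 − D₀(k_2−k_d)/(k_d L₀) = 0.8095,
t_c = ln(7.509 × 0.8095) / (2.05 − 0.273) = ln(6.079) / 1.777 = 1.805/1.777 = 1.016 d.
D_c = (k_d/k_2) L₀ e^(−k_d t_c) = (0.273/2.05) × 51.6 × e^(−0.273×1.016) = 0.1332 × 51.6 × 0.7578 = 5.208 mg/L.
Minimum DO = C_s − D_c = 9.42 − 5.208 = 4.212 mg/L.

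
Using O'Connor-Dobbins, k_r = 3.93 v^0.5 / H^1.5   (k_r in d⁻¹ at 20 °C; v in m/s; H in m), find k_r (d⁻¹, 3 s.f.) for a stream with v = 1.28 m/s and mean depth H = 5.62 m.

k_r ≈ 0.334 d⁻¹

k_r = 3.93 × 1.28^0.5 / 5.62^1.5 = 3.93 × 1.131 / 13.32 = 0.3337 d⁻¹.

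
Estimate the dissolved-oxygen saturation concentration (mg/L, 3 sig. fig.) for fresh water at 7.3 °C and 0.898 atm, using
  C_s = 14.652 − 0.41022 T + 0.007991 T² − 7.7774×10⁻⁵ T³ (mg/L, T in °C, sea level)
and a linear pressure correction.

C_s ≈ 10.8 mg/L

At sea level: C_s = 14.652 − 0.41022×7.3 + 0.007991×7.3² − 7.7774×10⁻⁵×7.3³ = 12.05 mg/L.
Pressure correction: C_s' = 12.05 × 0.898 = 10.82 mg/L.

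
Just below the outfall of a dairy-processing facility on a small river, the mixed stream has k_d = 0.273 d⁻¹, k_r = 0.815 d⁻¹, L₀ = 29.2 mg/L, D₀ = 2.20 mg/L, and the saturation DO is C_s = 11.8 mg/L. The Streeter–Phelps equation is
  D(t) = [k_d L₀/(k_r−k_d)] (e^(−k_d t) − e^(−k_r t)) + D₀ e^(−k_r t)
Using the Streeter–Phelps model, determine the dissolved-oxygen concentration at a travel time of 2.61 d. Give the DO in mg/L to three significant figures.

DO ≈ 6.08 mg/L

k_d L₀/(k_r−k_d) = 0.273×29.2/(0.815−0.273) = 7.972/0.5420 = 14.71 mg/L.
e^(−k_d t) = e^(−0.273×2.610) = 0.4904; e^(−k_r t) = e^(−0.815×2.610) = 0.1192.
D = 14.71 × (0.4904 − 0.1192) + 2.20 × 0.1192 = 5.460 + 0.2622 = 5.722 mg/L.
DO = C_s − D = 11.8 − 5.722 = 6.078 mg/L.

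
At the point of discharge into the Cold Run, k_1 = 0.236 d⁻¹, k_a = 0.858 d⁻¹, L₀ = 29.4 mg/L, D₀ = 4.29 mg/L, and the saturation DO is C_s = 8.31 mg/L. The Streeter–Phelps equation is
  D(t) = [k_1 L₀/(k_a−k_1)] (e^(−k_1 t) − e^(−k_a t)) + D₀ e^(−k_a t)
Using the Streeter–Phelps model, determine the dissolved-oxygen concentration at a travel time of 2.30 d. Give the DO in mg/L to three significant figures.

DO ≈ 2.78 mg/L

k_1 L₀/(k_a−k_1) = 0.236×29.4/(0.858−0.236) = 6.938/0.6220 = 11.15 mg/L.
e^(−k_1 t) = e^(−0.236×2.300) = 0.5811; e^(−k_a t) = e^(−0.858×2.300) = 0.1390.
D = 11.15 × (0.5811 − 0.1390) + 4.29 × 0.1390 = 4.932 + 0.5962 = 5.528 mg/L.
DO = C_s − D = 8.31 − 5.528 = 2.782 mg/L.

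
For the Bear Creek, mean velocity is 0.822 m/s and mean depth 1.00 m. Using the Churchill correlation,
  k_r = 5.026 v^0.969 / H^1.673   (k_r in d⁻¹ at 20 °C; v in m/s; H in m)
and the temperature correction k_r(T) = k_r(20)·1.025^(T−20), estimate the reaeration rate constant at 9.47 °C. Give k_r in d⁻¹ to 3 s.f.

k_r(20) = 5.026 × 0.822^0.969 / 1.00^1.673 = 5.026 × 0.8270 / 1.000 = 4.157 d⁻¹.
k_r(9.47) = 4.157 × 1.025^(9.47−20) = 4.157 × 0.7710 = 3.205 d⁻¹.

k_r ≈ 3.20 d⁻¹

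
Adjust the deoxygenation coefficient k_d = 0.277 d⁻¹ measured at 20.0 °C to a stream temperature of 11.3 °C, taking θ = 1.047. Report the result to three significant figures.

k_d ≈ 0.186 d⁻¹

k_d(T₂) = k_d(T₁) · θ^(T₂−T₁) = 0.277 × 1.047^(11.3−20.0)
= 0.277 × 1.047^-8.70 = 0.277 × 0.6706 = 0.1858 d⁻¹.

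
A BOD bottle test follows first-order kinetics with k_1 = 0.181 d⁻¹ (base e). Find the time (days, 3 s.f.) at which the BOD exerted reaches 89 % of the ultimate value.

y/L₀ = 1 − e^(−k_1 t) = 0.89 ⇒ e^(−k_1 t) = 0.110
t = −ln(0.110) / 0.181 = 2.207 / 0.181 = 12.19 d.

t ≈ 12.2 d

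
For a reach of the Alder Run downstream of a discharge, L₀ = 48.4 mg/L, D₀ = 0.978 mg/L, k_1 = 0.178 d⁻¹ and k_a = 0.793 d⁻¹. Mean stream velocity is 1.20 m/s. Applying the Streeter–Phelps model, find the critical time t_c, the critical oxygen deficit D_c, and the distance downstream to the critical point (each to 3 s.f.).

At the critical point dD/dt = 0, so k_1 L₀ e^(−k_1 t) = k_a D. Substituting D(t) from the Streeter–Phelps equation and solving for t gives
t_c = ln[(k_a/k_1)(1 − D₀(k_a−k_1)/(k_1 L₀))] / (k_a−k_1).
Here k_a−k_1 = 0.6150 d⁻¹ and 1 − D₀(k_a−k_1)/(k_1 L₀) = 1 − 0.978×0.6150/(0.178×48.4) = 0.9302, so
t_c = ln(4.455 × 0.9302) / 0.6150 = 1.422 / 0.6150 = 2.312 d.
D_c = (k_1/k_a) L₀ e^(−k_1 t_c) = (0.178/0.793) × 48.4 × e^(−0.178×2.312) = 0.2245 × 48.4 × 0.6627 = 7.199 mg/L.
x_c = v t_c = 1.20 m/s × 2.312 d × 86400 s/d = 239700 m ≈ 240 km.

t_c ≈ 2.31 d; D_c ≈ 7.20 mg/L; x_c ≈ 240 km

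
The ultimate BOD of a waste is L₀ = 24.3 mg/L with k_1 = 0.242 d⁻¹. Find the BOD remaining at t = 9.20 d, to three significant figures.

L ≈ 2.62 mg/L

L_t = L₀ e^(−k_1 t) = 24.3 × e^(−0.242×9.20) = 24.3 × 0.1079 = 2.622 mg/L.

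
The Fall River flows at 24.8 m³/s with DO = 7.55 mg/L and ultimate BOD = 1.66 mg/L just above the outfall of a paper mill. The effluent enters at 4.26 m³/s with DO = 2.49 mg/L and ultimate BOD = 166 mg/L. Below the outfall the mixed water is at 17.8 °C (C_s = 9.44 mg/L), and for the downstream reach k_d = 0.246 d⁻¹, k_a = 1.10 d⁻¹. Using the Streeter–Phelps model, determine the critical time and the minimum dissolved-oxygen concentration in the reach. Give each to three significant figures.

Mixed DO = (24.8×7.55 + 4.26×2.49)/(24.8+4.26) = 197.8/29.06 = 6.808 mg/L.
Mixed L₀ = (24.8×1.66 + 4.26×166)/(29.06) = 748.3/29.06 = 25.75 mg/L.
Initial deficit D₀ = C_s − DO₀ = 9.44 − 6.808 = 2.632 mg/L.
t_c = (1/0.8540) ln[(1.10/0.246)(1 − 2.632×0.8540/(0.246×25.75))] = 1.171 × ln(2.885) = 1.241 d.
D_c = (0.246/1.10) × 25.75 × e^(−0.246×1.241) = 0.2236 × 25.75 × 0.7370 = 4.244 mg/L.
Minimum DO = 9.44 − 4.244 = 5.196 mg/L.

t_c ≈ 1.24 d; minimum DO ≈ 5.20 mg/L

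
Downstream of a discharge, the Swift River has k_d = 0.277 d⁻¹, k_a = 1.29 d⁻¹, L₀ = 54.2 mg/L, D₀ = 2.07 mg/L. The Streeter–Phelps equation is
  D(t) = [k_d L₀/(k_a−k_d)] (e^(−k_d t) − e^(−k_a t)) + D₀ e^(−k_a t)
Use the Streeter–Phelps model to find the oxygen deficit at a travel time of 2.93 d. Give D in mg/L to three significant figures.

D ≈ 6.29 mg/L

k_d L₀/(k_a−k_d) = 0.277×54.2/(1.29−0.277) = 15.01/1.013 = 14.82 mg/L.
e^(−k_d t) = e^(−0.277×2.930) = 0.4441; e^(−k_a t) = e^(−1.29×2.930) = 0.02283.
D = 14.82 × (0.4441 − 0.02283) + 2.07 × 0.02283 = 6.244 + 0.04726 = 6.291 mg/L.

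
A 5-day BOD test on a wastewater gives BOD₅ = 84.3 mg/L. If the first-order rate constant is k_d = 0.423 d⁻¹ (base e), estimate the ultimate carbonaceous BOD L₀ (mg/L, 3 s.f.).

L₀ ≈ 95.9 mg/L

BOD₅ = L₀(1 − e^(−5k_d)) ⇒ L₀ = BOD₅ / (1 − e^(−5×0.423))
= 84.3 / (1 − 0.1206) = 84.3 / 0.8794 = 95.86 mg/L.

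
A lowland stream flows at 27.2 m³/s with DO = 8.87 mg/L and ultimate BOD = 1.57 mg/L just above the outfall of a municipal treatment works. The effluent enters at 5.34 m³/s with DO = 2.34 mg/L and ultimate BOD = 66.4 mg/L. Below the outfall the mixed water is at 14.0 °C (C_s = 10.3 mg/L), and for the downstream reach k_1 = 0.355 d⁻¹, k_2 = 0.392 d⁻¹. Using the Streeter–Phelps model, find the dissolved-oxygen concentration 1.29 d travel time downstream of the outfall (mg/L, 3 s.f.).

Mixed DO = (27.2×8.87 + 5.34×2.34)/(27.2+5.34) = 253.8/32.54 = 7.798 mg/L.
Mixed L₀ = (27.2×1.57 + 5.34×66.4)/(32.54) = 397.3/32.54 = 12.21 mg/L.
Initial deficit D₀ = C_s − DO₀ = 10.3 − 7.798 = 2.502 mg/L.
D(1.29) = [0.355×12.21/(0.392−0.355)](e^(−0.355×1.29) − e^(−0.392×1.29)) + 2.502 e^(−0.392×1.29)
= 117.1 × (0.6326 − 0.6031) + 2.502 × 0.6031 = 4.962 mg/L.
DO = 10.3 − 4.962 = 5.338 mg/L.

DO ≈ 5.34 mg/L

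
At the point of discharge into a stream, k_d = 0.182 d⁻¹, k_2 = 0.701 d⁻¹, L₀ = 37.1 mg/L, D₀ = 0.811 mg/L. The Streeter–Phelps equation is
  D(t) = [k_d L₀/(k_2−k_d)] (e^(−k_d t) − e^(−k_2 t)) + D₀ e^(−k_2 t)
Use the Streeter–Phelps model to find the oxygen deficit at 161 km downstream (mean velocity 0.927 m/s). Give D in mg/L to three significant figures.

Travel time t = x/v = 161 km / (0.927 m/s) = 161000 m / 0.927 m/s = 173700 s = 2.010 d.
k_d L₀/(k_2−k_d) = 0.182×37.1/(0.701−0.182) = 6.752/0.5190 = 13.01 mg/L.
e^(−k_d t) = e^(−0.182×2.010) = 0.6936; e^(−k_2 t) = e^(−0.701×2.010) = 0.2444.
D = 13.01 × (0.6936 − 0.2444) + 0.811 × 0.2444 = 5.845 + 0.1982 = 6.043 mg/L.

D ≈ 6.04 mg/L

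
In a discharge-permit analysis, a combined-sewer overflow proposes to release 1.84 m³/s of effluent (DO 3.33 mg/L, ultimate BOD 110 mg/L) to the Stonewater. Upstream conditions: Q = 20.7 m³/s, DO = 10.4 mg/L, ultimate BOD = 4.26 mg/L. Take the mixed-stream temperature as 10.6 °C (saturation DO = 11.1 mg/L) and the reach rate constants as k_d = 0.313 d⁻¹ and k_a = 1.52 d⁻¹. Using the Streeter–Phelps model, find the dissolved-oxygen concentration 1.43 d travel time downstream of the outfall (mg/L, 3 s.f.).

DO ≈ 9.20 mg/L

Mixed DO = (20.7×10.4 + 1.84×3.33)/(20.7+1.84) = 221.4/22.54 = 9.823 mg/L.
Mixed L₀ = (20.7×4.26 + 1.84×110)/(22.54) = 290.6/22.54 = 12.89 mg/L.
Initial deficit D₀ = C_s − DO₀ = 11.1 − 9.823 = 1.277 mg/L.
D(1.43) = [0.313×12.89/(1.52−0.313)](e^(−0.313×1.43) − e^(−1.52×1.43)) + 1.277 e^(−1.52×1.43)
= 3.343 × (0.6392 − 0.1138) + 1.277 × 0.1138 = 1.902 mg/L.
DO = 11.1 − 1.902 = 9.198 mg/L.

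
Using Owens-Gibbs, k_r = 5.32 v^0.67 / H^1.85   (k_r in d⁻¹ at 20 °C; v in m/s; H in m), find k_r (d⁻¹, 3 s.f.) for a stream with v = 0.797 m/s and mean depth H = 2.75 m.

k_r = 5.32 × 0.797^0.67 / 2.75^1.85 = 5.32 × 0.8590 / 6.498 = 0.7033 d⁻¹.

k_r ≈ 0.703 d⁻¹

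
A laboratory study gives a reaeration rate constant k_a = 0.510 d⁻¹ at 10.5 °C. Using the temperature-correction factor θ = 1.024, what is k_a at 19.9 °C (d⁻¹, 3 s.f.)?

k_a ≈ 0.637 d⁻¹

k_a(T₂) = k_a(T₁) · θ^(T₂−T₁) = 0.510 × 1.024^(19.9−10.5)
= 0.510 × 1.024^9.40 = 0.510 × 1.250 = 0.6374 d⁻¹.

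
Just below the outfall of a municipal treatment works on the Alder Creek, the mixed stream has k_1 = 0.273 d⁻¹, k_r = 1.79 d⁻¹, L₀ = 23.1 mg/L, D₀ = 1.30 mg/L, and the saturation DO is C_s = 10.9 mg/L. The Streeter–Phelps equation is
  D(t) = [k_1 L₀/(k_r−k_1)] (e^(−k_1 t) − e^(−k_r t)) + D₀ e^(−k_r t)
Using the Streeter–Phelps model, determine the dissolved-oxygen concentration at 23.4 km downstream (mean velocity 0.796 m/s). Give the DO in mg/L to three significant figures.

Travel time t = x/v = 23.4 km / (0.796 m/s) = 23400 m / 0.796 m/s = 29400 s = 0.3402 d.
k_1 L₀/(k_r−k_1) = 0.273×23.1/(1.79−0.273) = 6.306/1.517 = 4.157 mg/L.
e^(−k_1 t) = e^(−0.273×0.3402) = 0.9113; e^(−k_r t) = e^(−1.79×0.3402) = 0.5439.
D = 4.157 × (0.9113 − 0.5439) + 1.30 × 0.5439 = 1.527 + 0.7070 = 2.234 mg/L.
DO = C_s − D = 10.9 − 2.234 = 8.666 mg/L.

DO ≈ 8.67 mg/L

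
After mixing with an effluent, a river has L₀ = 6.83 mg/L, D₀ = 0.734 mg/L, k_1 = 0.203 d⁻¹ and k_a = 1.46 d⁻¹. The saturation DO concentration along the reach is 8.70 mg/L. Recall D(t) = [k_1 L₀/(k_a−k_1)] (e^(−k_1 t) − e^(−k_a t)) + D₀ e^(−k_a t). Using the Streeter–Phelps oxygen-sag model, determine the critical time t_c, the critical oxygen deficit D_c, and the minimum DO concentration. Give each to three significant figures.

At the critical point dD/dt = 0, so k_1 L₀ e^(−k_1 t) = k_a D. Substituting D(t) from the Streeter–Phelps equation and solving for t gives
t_c = ln[(k_a/k_1)(1 − D₀(k_a−k_1)/(k_1 L₀))] / (k_a−k_1).
Here k_a−k_1 = 1.257 d⁻¹ and 1 − D₀(k_a−k_1)/(k_1 L₀) = 1 − 0.734×1.257/(0.203×6.83) = 0.3346, so
t_c = ln(7.192 × 0.3346) / 1.257 = 0.8780 / 1.257 = 0.6985 d.
D_c = (k_1/k_a) L₀ e^(−k_1 t_c) = (0.203/1.46) × 6.83 × e^(−0.203×0.6985) = 0.1390 × 6.83 × 0.8678 = 0.8241 mg/L.
Minimum DO = C_s − D_c = 8.70 − 0.8241 = 7.876 mg/L.

t_c ≈ 0.699 d; D_c ≈ 0.824 mg/L; min DO ≈ 7.88 mg/L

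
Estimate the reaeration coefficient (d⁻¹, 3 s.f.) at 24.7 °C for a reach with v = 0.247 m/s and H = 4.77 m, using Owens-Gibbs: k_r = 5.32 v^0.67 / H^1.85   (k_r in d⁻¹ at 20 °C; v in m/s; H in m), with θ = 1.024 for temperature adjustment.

k_r(20) = 5.32 × 0.247^0.67 / 4.77^1.85 = 5.32 × 0.3918 / 18.00 = 0.1158 d⁻¹.
k_r(24.7) = 0.1158 × 1.024^(24.7−20) = 0.1158 × 1.118 = 0.1295 d⁻¹.

k_r ≈ 0.129 d⁻¹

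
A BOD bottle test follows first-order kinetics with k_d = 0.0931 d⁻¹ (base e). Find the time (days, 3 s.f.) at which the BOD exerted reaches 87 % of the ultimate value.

t ≈ 21.9 d

y/L₀ = 1 − e^(−k_d t) = 0.87 ⇒ e^(−k_d t) = 0.130
t = −ln(0.130) / 0.0931 = 2.040 / 0.0931 = 21.91 d.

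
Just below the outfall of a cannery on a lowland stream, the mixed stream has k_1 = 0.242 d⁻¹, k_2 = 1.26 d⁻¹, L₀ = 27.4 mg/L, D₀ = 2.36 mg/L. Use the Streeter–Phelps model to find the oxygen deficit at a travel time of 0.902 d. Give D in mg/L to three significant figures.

k_1 L₀/(k_2−k_1) = 0.242×27.4/(1.26−0.242) = 6.631/1.018 = 6.514 mg/L.
e^(−k_1 t) = e^(−0.242×0.9020) = 0.8039; e^(−k_2 t) = e^(−1.26×0.9020) = 0.3209.
D = 6.514 × (0.8039 − 0.3209) + 2.36 × 0.3209 = 3.146 + 0.7574 = 3.903 mg/L.

D ≈ 3.90 mg/L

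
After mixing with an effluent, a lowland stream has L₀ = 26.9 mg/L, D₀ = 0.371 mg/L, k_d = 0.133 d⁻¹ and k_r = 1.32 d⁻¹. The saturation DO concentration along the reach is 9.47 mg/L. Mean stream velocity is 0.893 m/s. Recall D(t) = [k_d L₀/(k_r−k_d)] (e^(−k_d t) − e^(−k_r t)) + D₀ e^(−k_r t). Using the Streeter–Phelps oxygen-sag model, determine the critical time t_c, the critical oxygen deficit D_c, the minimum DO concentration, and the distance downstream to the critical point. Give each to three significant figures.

With k_r/k_d = 9.925 and 1 − D₀(k_r−k_d)/(k_d L₀) = 0.8769,
t_c = ln(9.925 × 0.8769) / (1.32 − 0.133) = ln(8.703) / 1.187 = 2.164/1.187 = 1.823 d.
D_c = (k_d/k_r) L₀ e^(−k_d t_c) = (0.133/1.32) × 26.9 × e^(−0.133×1.823) = 0.1008 × 26.9 × 0.7847 = 2.127 mg/L.
Minimum DO = C_s − D_c = 9.47 − 2.127 = 7.343 mg/L.
x_c = v t_c = 0.893 m/s × 1.823 d × 86400 s/d = 140600 m ≈ 141 km.

t_c ≈ 1.82 d; D_c ≈ 2.13 mg/L; min DO ≈ 7.34 mg/L; x_c ≈ 141 km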